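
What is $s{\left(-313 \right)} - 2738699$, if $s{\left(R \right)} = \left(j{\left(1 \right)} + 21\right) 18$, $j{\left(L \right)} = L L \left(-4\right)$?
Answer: $-2738393$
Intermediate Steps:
$j{\left(L \right)} = - 4 L^{2}$ ($j{\left(L \right)} = L^{2} \left(-4\right) = - 4 L^{2}$)
$s{\left(R \right)} = 306$ ($s{\left(R \right)} = \left(- 4 \cdot 1^{2} + 21\right) 18 = \left(\left(-4\right) 1 + 21\right) 18 = \left(-4 + 21\right) 18 = 17 \cdot 18 = 306$)
$s{\left(-313 \right)} - 2738699 = 306 - 2738699 = -2738393$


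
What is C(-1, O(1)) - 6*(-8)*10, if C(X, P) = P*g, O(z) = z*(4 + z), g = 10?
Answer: 530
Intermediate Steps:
C(X, P) = 10*P (C(X, P) = P*10 = 10*P)
C(-1, O(1)) - 6*(-8)*10 = 10*(1*(4 + 1)) - 6*(-8)*10 = 10*(1*5) - (-48)*10 = 10*5 - 1*(-480) = 50 + 480 = 530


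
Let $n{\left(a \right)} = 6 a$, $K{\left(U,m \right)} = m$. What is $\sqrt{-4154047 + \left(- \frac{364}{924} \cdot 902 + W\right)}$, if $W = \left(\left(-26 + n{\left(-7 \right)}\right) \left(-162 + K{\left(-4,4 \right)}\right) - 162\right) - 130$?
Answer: $\frac{i \sqrt{37295553}}{3} \approx 2035.7 i$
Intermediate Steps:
$W = 10452$ ($W = \left(\left(-26 + 6 \left(-7\right)\right) \left(-162 + 4\right) - 162\right) - 130 = \left(\left(-26 - 42\right) \left(-158\right) - 162\right) - 130 = \left(\left(-68\right) \left(-158\right) - 162\right) - 130 = \left(10744 - 162\right) - 130 = 10582 - 130 = 10452$)
$\sqrt{-4154047 + \left(- \frac{364}{924} \cdot 902 + W\right)} = \sqrt{-4154047 + \left(- \frac{364}{924} \cdot 902 + 10452\right)} = \sqrt{-4154047 + \left(\left(-364\right) \frac{1}{924} \cdot 902 + 10452\right)} = \sqrt{-4154047 + \left(\left(- \frac{13}{33}\right) 902 + 10452\right)} = \sqrt{-4154047 + \left(- \frac{1066}{3} + 10452\right)} = \sqrt{-4154047 + \frac{30290}{3}} = \sqrt{- \frac{12431851}{3}} = \frac{i \sqrt{37295553}}{3}$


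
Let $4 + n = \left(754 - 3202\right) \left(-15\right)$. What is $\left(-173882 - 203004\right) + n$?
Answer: $-340170$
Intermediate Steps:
$n = 36716$ ($n = -4 + \left(754 - 3202\right) \left(-15\right) = -4 - -36720 = -4 + 36720 = 36716$)
$\left(-173882 - 203004\right) + n = \left(-173882 - 203004\right) + 36716 = -376886 + 36716 = -340170$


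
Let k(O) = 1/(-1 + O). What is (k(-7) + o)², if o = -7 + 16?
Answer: 5041/64 ≈ 78.766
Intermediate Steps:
o = 9
(k(-7) + o)² = (1/(-1 - 7) + 9)² = (1/(-8) + 9)² = (-⅛ + 9)² = (71/8)² = 5041/64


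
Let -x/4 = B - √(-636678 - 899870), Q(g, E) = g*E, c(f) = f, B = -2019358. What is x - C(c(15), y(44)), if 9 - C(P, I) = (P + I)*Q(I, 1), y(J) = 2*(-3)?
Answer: 8077369 + 104*I*√2273 ≈ 8.0774e+6 + 4958.3*I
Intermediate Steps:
y(J) = -6
Q(g, E) = E*g
C(P, I) = 9 - I*(I + P) (C(P, I) = 9 - (P + I)*1*I = 9 - (I + P)*I = 9 - I*(I + P))
x = 8077432 + 104*I*√2273 (x = -4*(-2019358 - √(-636678 - 899870)) = -4*(-2019358 - √(-1536548)) = -4*(-2019358 - 26*I*√2273) = 8077432 + 104*I*√2273 ≈ 8.0774e+6 + 4958.3*I)
x - C(c(15), y(44)) = (8077432 + 104*I*√2273) - (9 - 1*(-6)² - 1*(-6)*15) = (8077432 + 104*I*√2273) - (9 - 1*36 + 90) = (8077432 + 104*I*√2273) - (9 - 36 + 90) = (8077432 + 104*I*√2273) - 1*63 = (8077432 + 104*I*√2273) - 63 = 8077369 + 104*I*√2273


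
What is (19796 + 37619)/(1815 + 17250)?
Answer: 11483/3813 ≈ 3.0115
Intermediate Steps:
(19796 + 37619)/(1815 + 17250) = 57415/19065 = 57415*(1/19065) = 11483/3813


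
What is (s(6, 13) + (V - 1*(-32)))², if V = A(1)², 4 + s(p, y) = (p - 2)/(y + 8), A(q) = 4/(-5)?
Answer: 229098496/275625 ≈ 831.20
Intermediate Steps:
A(q) = -⅘ (A(q) = 4*(-⅕) = -⅘)
s(p, y) = -4 + (-2 + p)/(8 + y) (s(p, y) = -4 + (p - 2)/(y + 8) = -4 + (-2 + p)/(8 + y))
V = 16/25 (V = (-⅘)² = 16/25 ≈ 0.64000)
(s(6, 13) + (V - 1*(-32)))² = ((-34 + 6 - 4*13)/(8 + 13) + (16/25 - 1*(-32)))² = ((-34 + 6 - 52)/21 + (16/25 + 32))² = ((1/21)*(-80) + 816/25)² = (-80/21 + 816/25)² = (15136/525)² = 229098496/275625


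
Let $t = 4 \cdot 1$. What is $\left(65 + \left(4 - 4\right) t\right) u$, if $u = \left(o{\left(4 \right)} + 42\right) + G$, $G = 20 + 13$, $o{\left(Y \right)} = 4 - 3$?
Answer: $4940$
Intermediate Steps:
$t = 4$
$o{\left(Y \right)} = 1$ ($o{\left(Y \right)} = 4 - 3 = 1$)
$G = 33$
$u = 76$ ($u = \left(1 + 42\right) + 33 = 43 + 33 = 76$)
$\left(65 + \left(4 - 4\right) t\right) u = \left(65 + \left(4 - 4\right) 4\right) 76 = \left(65 + 0 \cdot 4\right) 76 = \left(65 + 0\right) 76 = 65 \cdot 76 = 4940$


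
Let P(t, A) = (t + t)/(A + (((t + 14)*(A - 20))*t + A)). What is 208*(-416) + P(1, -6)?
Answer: -17392129/201 ≈ -86528.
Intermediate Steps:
P(t, A) = 2*t/(2*A + t*(-20 + A)*(14 + t)) (P(t, A) = (2*t)/(A + (((14 + t)*(-20 + A))*t + A)) = (2*t)/(A + (((-20 + A)*(14 + t))*t + A)) = (2*t)/(A + (t*(-20 + A)*(14 + t) + A)) = (2*t)/(A + (A + t*(-20 + A)*(14 + t))) = (2*t)/(2*A + t*(-20 + A)*(14 + t)) = 2*t/(2*A + t*(-20 + A)*(14 + t)))
208*(-416) + P(1, -6) = 208*(-416) + 2*1/(-280*1 - 20*1**2 + 2*(-6) - 6*1**2 + 14*(-6)*1) = -86528 + 2*1/(-280 - 20*1 - 12 - 6*1 - 84) = -86528 + 2*1/(-280 - 20 - 12 - 6 - 84) = -86528 + 2*1/(-402) = -86528 + 2*1*(-1/402) = -86528 - 1/201 = -17392129/201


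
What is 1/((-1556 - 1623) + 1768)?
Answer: -1/1411 ≈ -0.00070872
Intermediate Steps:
1/((-1556 - 1623) + 1768) = 1/(-3179 + 1768) = 1/(-1411) = -1/1411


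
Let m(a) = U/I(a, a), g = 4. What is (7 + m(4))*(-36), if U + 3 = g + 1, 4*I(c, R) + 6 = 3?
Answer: -156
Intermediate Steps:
I(c, R) = -3/4 (I(c, R) = -3/2 + (1/4)*3 = -3/2 + 3/4 = -3/4)
U = 2 (U = -3 + (4 + 1) = -3 + 5 = 2)
m(a) = -8/3 (m(a) = 2/(-3/4) = 2*(-4/3) = -8/3)
(7 + m(4))*(-36) = (7 - 8/3)*(-36) = (13/3)*(-36) = -156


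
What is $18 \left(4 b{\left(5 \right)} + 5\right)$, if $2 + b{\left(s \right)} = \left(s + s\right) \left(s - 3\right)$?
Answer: $1386$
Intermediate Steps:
$b{\left(s \right)} = -2 + 2 s \left(-3 + s\right)$ ($b{\left(s \right)} = -2 + \left(s + s\right) \left(s - 3\right) = -2 + 2 s \left(-3 + s\right)$)
$18 \left(4 b{\left(5 \right)} + 5\right) = 18 \left(4 \left(-2 - 30 + 2 \cdot 5^{2}\right) + 5\right) = 18 \left(4 \left(-2 - 30 + 2 \cdot 25\right) + 5\right) = 18 \left(4 \left(-2 - 30 + 50\right) + 5\right) = 18 \left(4 \cdot 18 + 5\right) = 18 \left(72 + 5\right) = 18 \cdot 77 = 1386$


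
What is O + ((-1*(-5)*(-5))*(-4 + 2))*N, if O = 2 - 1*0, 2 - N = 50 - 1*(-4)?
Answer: -2598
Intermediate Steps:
N = -52 (N = 2 - (50 - 1*(-4)) = 2 - (50 + 4) = 2 - 1*54 = 2 - 54 = -52)
O = 2 (O = 2 + 0 = 2)
O + ((-1*(-5)*(-5))*(-4 + 2))*N = 2 + ((-1*(-5)*(-5))*(-4 + 2))*(-52) = 2 + ((5*(-5))*(-2))*(-52) = 2 - 25*(-2)*(-52) = 2 + 50*(-52) = 2 - 2600 = -2598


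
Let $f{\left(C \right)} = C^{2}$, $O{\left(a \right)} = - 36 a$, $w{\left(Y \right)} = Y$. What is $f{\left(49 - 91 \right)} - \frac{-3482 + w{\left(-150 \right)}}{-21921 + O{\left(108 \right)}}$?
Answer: $\frac{45523444}{25809} \approx 1763.9$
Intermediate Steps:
$f{\left(49 - 91 \right)} - \frac{-3482 + w{\left(-150 \right)}}{-21921 + O{\left(108 \right)}} = \left(49 - 91\right)^{2} - \frac{-3482 - 150}{-21921 - 3888} = \left(49 - 91\right)^{2} - - \frac{3632}{-21921 - 3888} = \left(-42\right)^{2} - - \frac{3632}{-25809} = 1764 - \left(-3632\right) \left(- \frac{1}{25809}\right) = 1764 - \frac{3632}{25809} = \frac{45523444}{25809}$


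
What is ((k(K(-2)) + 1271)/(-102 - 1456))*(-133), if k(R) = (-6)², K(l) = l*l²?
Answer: 9149/82 ≈ 111.57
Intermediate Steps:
K(l) = l³
k(R) = 36
((k(K(-2)) + 1271)/(-102 - 1456))*(-133) = ((36 + 1271)/(-102 - 1456))*(-133) = (1307/(-1558))*(-133) = (1307*(-1/1558))*(-133) = -1307/1558*(-133) = 9149/82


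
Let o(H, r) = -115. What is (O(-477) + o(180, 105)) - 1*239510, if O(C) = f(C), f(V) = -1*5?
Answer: -239630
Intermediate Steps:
f(V) = -5
O(C) = -5
(O(-477) + o(180, 105)) - 1*239510 = (-5 - 115) - 1*239510 = -120 - 239510 = -239630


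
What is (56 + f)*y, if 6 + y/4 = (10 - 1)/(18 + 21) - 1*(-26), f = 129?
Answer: 194620/13 ≈ 14971.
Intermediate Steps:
y = 1052/13 (y = -24 + 4*((10 - 1)/(18 + 21) - 1*(-26)) = -24 + 4*(9/39 + 26) = -24 + 4*(9*(1/39) + 26) = -24 + 4*(3/13 + 26) = -24 + 4*(341/13) = -24 + 1364/13 = 1052/13 ≈ 80.923)
(56 + f)*y = (56 + 129)*(1052/13) = 185*(1052/13) = 194620/13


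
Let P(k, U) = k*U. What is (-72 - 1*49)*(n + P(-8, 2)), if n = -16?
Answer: 3872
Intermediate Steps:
P(k, U) = U*k
(-72 - 1*49)*(n + P(-8, 2)) = (-72 - 1*49)*(-16 + 2*(-8)) = (-72 - 49)*(-16 - 16) = -121*(-32) = 3872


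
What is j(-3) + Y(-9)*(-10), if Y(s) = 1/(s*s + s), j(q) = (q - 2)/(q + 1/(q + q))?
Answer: 985/684 ≈ 1.4401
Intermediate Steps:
j(q) = (-2 + q)/(q + 1/(2*q))
Y(s) = 1/(s + s**2) (Y(s) = 1/(s**2 + s) = 1/(s + s**2))
j(-3) + Y(-9)*(-10) = 2*(-3)*(-2 - 3)/(1 + 2*(-3)**2) + (1/((-9)*(1 - 9)))*(-10) = 2*(-3)*(-5)/(1 + 2*9) - 1/9/(-8)*(-10) = 2*(-3)*(-5)/(1 + 18) - 1/9*(-1/8)*(-10) = 2*(-3)*(-5)/19 + (1/72)*(-10) = 2*(-3)*(1/19)*(-5) - 5/36 = 30/19 - 5/36 = 985/684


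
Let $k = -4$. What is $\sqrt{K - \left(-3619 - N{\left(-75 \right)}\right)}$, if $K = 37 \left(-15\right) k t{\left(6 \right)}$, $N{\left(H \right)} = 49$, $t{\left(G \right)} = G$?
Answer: $2 \sqrt{4247} \approx 130.34$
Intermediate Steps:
$K = 13320$ ($K = 37 \left(-15\right) \left(\left(-4\right) 6\right) = \left(-555\right) \left(-24\right) = 13320$)
$\sqrt{K - \left(-3619 - N{\left(-75 \right)}\right)} = \sqrt{13320 + \left(\left(49 + 11735\right) - 8116\right)} = \sqrt{13320 + \left(11784 - 8116\right)} = \sqrt{13320 + 3668} = \sqrt{16988} = 2 \sqrt{4247}$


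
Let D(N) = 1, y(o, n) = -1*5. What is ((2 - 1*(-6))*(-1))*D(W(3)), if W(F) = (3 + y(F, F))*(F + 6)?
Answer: -8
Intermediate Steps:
y(o, n) = -5
W(F) = -12 - 2*F (W(F) = (3 - 5)*(F + 6) = -2*(6 + F) = -12 - 2*F)
((2 - 1*(-6))*(-1))*D(W(3)) = ((2 - 1*(-6))*(-1))*1 = ((2 + 6)*(-1))*1 = (8*(-1))*1 = -8*1 = -8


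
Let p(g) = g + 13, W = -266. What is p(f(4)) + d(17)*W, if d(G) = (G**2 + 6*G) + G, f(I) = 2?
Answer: -108513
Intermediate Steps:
d(G) = G**2 + 7*G
p(g) = 13 + g
p(f(4)) + d(17)*W = (13 + 2) + (17*(7 + 17))*(-266) = 15 + (17*24)*(-266) = 15 + 408*(-266) = 15 - 108528 = -108513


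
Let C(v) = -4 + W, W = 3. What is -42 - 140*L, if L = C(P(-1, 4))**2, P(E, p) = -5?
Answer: -182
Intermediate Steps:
C(v) = -1 (C(v) = -4 + 3 = -1)
L = 1 (L = (-1)**2 = 1)
-42 - 140*L = -42 - 140*1 = -42 - 140 = -182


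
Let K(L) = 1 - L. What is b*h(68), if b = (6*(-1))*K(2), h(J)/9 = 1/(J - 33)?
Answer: 54/35 ≈ 1.5429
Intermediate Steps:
h(J) = 9/(-33 + J) (h(J) = 9/(J - 33) = 9/(-33 + J))
b = 6 (b = (6*(-1))*(1 - 1*2) = -6*(1 - 2) = -6*(-1) = 6)
b*h(68) = 6*(9/(-33 + 68)) = 6*(9/35) = 54/35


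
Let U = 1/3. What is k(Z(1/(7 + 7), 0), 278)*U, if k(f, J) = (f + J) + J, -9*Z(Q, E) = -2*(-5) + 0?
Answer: 4994/27 ≈ 184.96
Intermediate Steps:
Z(Q, E) = -10/9 (Z(Q, E) = -(-2*(-5) + 0)/9 = -(10 + 0)/9 = -⅑*10 = -10/9)
U = ⅓ (U = 1*(⅓) = ⅓ ≈ 0.33333)
k(f, J) = f + 2*J (k(f, J) = (J + f) + J = f + 2*J)
k(Z(1/(7 + 7), 0), 278)*U = (-10/9 + 2*278)*(⅓) = (-10/9 + 556)*(⅓) = (4994/9)*(⅓) = 4994/27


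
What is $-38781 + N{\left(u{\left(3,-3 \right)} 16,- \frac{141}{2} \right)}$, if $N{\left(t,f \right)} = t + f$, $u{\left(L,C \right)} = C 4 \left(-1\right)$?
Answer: $- \frac{77319}{2} \approx -38660.0$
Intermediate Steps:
$u{\left(L,C \right)} = - 4 C$ ($u{\left(L,C \right)} = 4 C \left(-1\right) = - 4 C$)
$N{\left(t,f \right)} = f + t$
$-38781 + N{\left(u{\left(3,-3 \right)} 16,- \frac{141}{2} \right)} = -38781 - \left(\frac{141}{2} - \left(-4\right) \left(-3\right) 16\right) = -38781 + \left(\left(-141\right) \frac{1}{2} + 12 \cdot 16\right) = -38781 + \left(- \frac{141}{2} + 192\right) = -38781 + \frac{243}{2} = - \frac{77319}{2}$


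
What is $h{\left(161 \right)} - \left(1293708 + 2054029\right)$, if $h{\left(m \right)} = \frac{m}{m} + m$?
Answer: $-3347575$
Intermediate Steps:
$h{\left(m \right)} = 1 + m$
$h{\left(161 \right)} - \left(1293708 + 2054029\right) = \left(1 + 161\right) - \left(1293708 + 2054029\right) = 162 - 3347737 = -3347575$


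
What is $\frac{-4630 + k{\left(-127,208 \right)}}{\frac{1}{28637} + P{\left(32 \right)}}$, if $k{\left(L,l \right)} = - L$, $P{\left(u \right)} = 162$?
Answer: $- \frac{128952411}{4639195} \approx -27.796$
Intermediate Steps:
$\frac{-4630 + k{\left(-127,208 \right)}}{\frac{1}{28637} + P{\left(32 \right)}} = \frac{-4630 - -127}{\frac{1}{28637} + 162} = \frac{-4630 + 127}{\frac{1}{28637} + 162} = - \frac{4503}{\frac{4639195}{28637}} = \left(-4503\right) \frac{28637}{4639195} = - \frac{128952411}{4639195}$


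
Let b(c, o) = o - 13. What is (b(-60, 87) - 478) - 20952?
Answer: -21356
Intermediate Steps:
b(c, o) = -13 + o
(b(-60, 87) - 478) - 20952 = ((-13 + 87) - 478) - 20952 = (74 - 478) - 20952 = -404 - 20952 = -21356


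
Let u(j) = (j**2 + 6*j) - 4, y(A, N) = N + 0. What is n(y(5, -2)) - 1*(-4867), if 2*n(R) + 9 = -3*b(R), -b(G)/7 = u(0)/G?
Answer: 9767/2 ≈ 4883.5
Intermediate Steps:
y(A, N) = N
u(j) = -4 + j**2 + 6*j
b(G) = 28/G (b(G) = -7*(-4 + 0**2 + 6*0)/G = -7*(-4 + 0 + 0)/G = -(-28)/G = 28/G)
n(R) = -9/2 - 42/R (n(R) = -9/2 + (-84/R)/2 = -9/2 - 42/R)
n(y(5, -2)) - 1*(-4867) = (-9/2 - 42/(-2)) - 1*(-4867) = (-9/2 - 42*(-1/2)) + 4867 = (-9/2 + 21) + 4867 = 33/2 + 4867 = 9767/2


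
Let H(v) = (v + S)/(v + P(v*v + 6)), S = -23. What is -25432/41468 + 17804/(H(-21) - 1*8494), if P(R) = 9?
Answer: -715666822/264057857 ≈ -2.7103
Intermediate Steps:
H(v) = (-23 + v)/(9 + v) (H(v) = (v - 23)/(v + 9) = (-23 + v)/(9 + v))
-25432/41468 + 17804/(H(-21) - 1*8494) = -25432/41468 + 17804/((-23 - 21)/(9 - 21) - 1*8494) = -25432*1/41468 + 17804/(-44/(-12) - 8494) = -6358/10367 + 17804/(-1/12*(-44) - 8494) = -6358/10367 + 17804/(11/3 - 8494) = -6358/10367 + 17804/(-25471/3) = -6358/10367 + 17804*(-3/25471) = -6358/10367 - 53412/25471 = -715666822/264057857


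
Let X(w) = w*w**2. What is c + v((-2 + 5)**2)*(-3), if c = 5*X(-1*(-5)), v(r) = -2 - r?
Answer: 658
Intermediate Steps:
X(w) = w**3
c = 625 (c = 5*(-1*(-5))**3 = 5*5**3 = 5*125 = 625)
c + v((-2 + 5)**2)*(-3) = 625 + (-2 - (-2 + 5)**2)*(-3) = 625 + (-2 - 1*3**2)*(-3) = 625 + (-2 - 1*9)*(-3) = 625 + (-2 - 9)*(-3) = 625 - 11*(-3) = 625 + 33 = 658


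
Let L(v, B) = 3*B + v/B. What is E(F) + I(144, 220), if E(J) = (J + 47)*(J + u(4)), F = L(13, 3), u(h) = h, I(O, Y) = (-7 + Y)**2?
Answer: 417733/9 ≈ 46415.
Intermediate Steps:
F = 40/3 (F = 3*3 + 13/3 = 9 + 13*(1/3) = 9 + 13/3 = 40/3 ≈ 13.333)
E(J) = (4 + J)*(47 + J) (E(J) = (J + 47)*(J + 4) = (47 + J)*(4 + J) = (4 + J)*(47 + J))
E(F) + I(144, 220) = (188 + (40/3)**2 + 51*(40/3)) + (-7 + 220)**2 = (188 + 1600/9 + 680) + 213**2 = 9412/9 + 45369 = 417733/9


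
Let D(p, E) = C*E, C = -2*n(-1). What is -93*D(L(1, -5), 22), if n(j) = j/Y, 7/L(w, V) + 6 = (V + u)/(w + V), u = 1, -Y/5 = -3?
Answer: -1364/5 ≈ -272.80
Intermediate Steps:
Y = 15 (Y = -5*(-3) = 15)
L(w, V) = 7/(-6 + (1 + V)/(V + w)) (L(w, V) = 7/(-6 + (V + 1)/(w + V)) = 7/(-6 + (1 + V)/(V + w)))
n(j) = j/15
C = 2/15 (C = -2*(-1)/15 = -2*(-1/15) = 2/15 ≈ 0.13333)
D(p, E) = 2*E/15
-93*D(L(1, -5), 22) = -62*22/5 = -93*44/15 = -1364/5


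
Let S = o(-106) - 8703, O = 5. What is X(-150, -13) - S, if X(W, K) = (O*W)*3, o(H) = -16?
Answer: 6469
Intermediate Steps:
X(W, K) = 15*W (X(W, K) = (5*W)*3 = 15*W)
S = -8719 (S = -16 - 8703 = -8719)
X(-150, -13) - S = 15*(-150) - 1*(-8719) = -2250 + 8719 = 6469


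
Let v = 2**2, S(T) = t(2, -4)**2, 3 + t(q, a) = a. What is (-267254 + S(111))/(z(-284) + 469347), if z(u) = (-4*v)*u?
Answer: -267205/473891 ≈ -0.56385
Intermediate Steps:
t(q, a) = -3 + a
S(T) = 49 (S(T) = (-3 - 4)**2 = (-7)**2 = 49)
v = 4
z(u) = -16*u (z(u) = (-4*4)*u = -16*u)
(-267254 + S(111))/(z(-284) + 469347) = (-267254 + 49)/(-16*(-284) + 469347) = -267205/(4544 + 469347) = -267205/473891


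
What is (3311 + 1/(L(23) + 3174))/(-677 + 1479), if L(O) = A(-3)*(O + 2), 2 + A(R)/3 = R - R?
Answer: 10012465/2425248 ≈ 4.1284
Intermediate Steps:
A(R) = -6 (A(R) = -6 + 3*(R - R) = -6 + 3*0 = -6 + 0 = -6)
L(O) = -12 - 6*O (L(O) = -6*(O + 2) = -6*(2 + O) = -12 - 6*O)
(3311 + 1/(L(23) + 3174))/(-677 + 1479) = (3311 + 1/((-12 - 6*23) + 3174))/(-677 + 1479) = (3311 + 1/((-12 - 138) + 3174))/802 = (3311 + 1/(-150 + 3174))*(1/802) = (3311 + 1/3024)*(1/802) = (10012465/3024)*(1/802) = 10012465/2425248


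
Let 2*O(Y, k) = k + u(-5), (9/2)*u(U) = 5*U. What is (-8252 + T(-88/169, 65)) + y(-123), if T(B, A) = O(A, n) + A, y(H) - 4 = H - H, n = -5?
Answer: -147389/18 ≈ -8188.3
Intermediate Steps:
u(U) = 10*U/9 (u(U) = 2*(5*U)/9 = 10*U/9)
O(Y, k) = -25/9 + k/2 (O(Y, k) = (k + (10/9)*(-5))/2 = (k - 50/9)/2 = (-50/9 + k)/2 = -25/9 + k/2)
y(H) = 4 (y(H) = 4 + (H - H) = 4 + 0 = 4)
T(B, A) = -95/18 + A (T(B, A) = (-25/9 + (½)*(-5)) + A = (-25/9 - 5/2) + A = -95/18 + A)
(-8252 + T(-88/169, 65)) + y(-123) = (-8252 + (-95/18 + 65)) + 4 = (-8252 + 1075/18) + 4 = -147461/18 + 4 = -147389/18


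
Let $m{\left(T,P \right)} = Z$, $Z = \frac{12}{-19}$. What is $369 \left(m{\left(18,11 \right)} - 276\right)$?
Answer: $- \frac{1939464}{19} \approx -1.0208 \cdot 10^{5}$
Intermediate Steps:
$Z = - \frac{12}{19}$ ($Z = 12 \left(- \frac{1}{19}\right) = - \frac{12}{19} \approx -0.63158$)
$m{\left(T,P \right)} = - \frac{12}{19}$
$369 \left(m{\left(18,11 \right)} - 276\right) = 369 \left(- \frac{12}{19} - 276\right) = 369 \left(- \frac{5256}{19}\right) = - \frac{1939464}{19}$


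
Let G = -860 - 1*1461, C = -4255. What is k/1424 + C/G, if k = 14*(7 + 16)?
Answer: 3403241/1652552 ≈ 2.0594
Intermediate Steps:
k = 322 (k = 14*23 = 322)
G = -2321 (G = -860 - 1461 = -2321)
k/1424 + C/G = 322/1424 - 4255/(-2321) = 322*(1/1424) - 4255*(-1/2321) = 161/712 + 4255/2321 = 3403241/1652552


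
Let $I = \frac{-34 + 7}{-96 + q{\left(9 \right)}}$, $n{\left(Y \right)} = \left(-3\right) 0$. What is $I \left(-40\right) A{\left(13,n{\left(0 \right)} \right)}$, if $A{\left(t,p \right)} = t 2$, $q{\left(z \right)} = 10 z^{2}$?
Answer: $\frac{4680}{119} \approx 39.328$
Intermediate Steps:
$n{\left(Y \right)} = 0$
$A{\left(t,p \right)} = 2 t$
$I = - \frac{9}{238}$ ($I = \frac{-34 + 7}{-96 + 10 \cdot 9^{2}} = - \frac{27}{-96 + 10 \cdot 81} = - \frac{27}{-96 + 810} = - \frac{27}{714} = \left(-27\right) \frac{1}{714} = - \frac{9}{238} \approx -0.037815$)
$I \left(-40\right) A{\left(13,n{\left(0 \right)} \right)} = \left(- \frac{9}{238}\right) \left(-40\right) 2 \cdot 13 = \frac{180}{119} \cdot 26 = \frac{4680}{119}$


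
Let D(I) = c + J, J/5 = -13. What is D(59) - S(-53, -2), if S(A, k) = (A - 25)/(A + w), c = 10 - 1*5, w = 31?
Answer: -699/11 ≈ -63.545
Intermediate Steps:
J = -65 (J = 5*(-13) = -65)
c = 5 (c = 10 - 5 = 5)
S(A, k) = (-25 + A)/(31 + A) (S(A, k) = (A - 25)/(A + 31) = (-25 + A)/(31 + A))
D(I) = -60 (D(I) = 5 - 65 = -60)
D(59) - S(-53, -2) = -60 - (-25 - 53)/(31 - 53) = -60 - (-78)/(-22) = -60 - (-1)*(-78)/22 = -60 - 1*39/11 = -60 - 39/11 = -699/11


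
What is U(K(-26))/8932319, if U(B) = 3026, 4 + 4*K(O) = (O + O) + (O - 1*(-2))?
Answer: 3026/8932319 ≈ 0.00033877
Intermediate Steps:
K(O) = -½ + 3*O/4 (K(O) = -1 + ((O + O) + (O - 1*(-2)))/4 = -1 + (2*O + (O + 2))/4 = -1 + (2*O + (2 + O))/4 = -1 + (2 + 3*O)/4 = -1 + (½ + 3*O/4) = -½ + 3*O/4)
U(K(-26))/8932319 = 3026/8932319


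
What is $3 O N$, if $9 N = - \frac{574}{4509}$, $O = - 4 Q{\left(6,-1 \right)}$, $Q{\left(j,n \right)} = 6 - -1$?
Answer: $\frac{16072}{13527} \approx 1.1881$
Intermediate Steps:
$Q{\left(j,n \right)} = 7$ ($Q{\left(j,n \right)} = 6 + 1 = 7$)
$O = -28$ ($O = \left(-4\right) 7 = -28$)
$N = - \frac{574}{40581}$ ($N = \frac{\left(-574\right) \frac{1}{4509}}{9} = \frac{1}{9} \left(- \frac{574}{4509}\right) = - \frac{574}{40581} \approx -0.014145$)
$3 O N = 3 \left(-28\right) \left(- \frac{574}{40581}\right) = \left(-84\right) \left(- \frac{574}{40581}\right) = \frac{16072}{13527}$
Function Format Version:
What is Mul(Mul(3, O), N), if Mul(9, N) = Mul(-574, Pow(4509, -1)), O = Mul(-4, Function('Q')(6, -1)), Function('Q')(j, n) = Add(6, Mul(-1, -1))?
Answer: Rational(16072, 13527) ≈ 1.1881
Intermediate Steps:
Function('Q')(j, n) = 7 (Function('Q')(j, n) = Add(6, 1) = 7)
O = -28 (O = Mul(-4, 7) = -28)
N = Rational(-574, 40581) (N = Mul(Rational(1, 9), Mul(-574, Pow(4509, -1))) = Mul(Rational(1, 9), Mul(-574, Rational(1, 4509))) = Mul(Rational(1, 9), Rational(-574, 4509)) = Rational(-574, 40581) ≈ -0.014145)
Mul(Mul(3, O), N) = Mul(Mul(3, -28), Rational(-574, 40581)) = Mul(-84, Rational(-574, 40581)) = Rational(16072, 13527)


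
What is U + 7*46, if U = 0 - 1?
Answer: 321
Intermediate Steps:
U = -1
U + 7*46 = -1 + 7*46 = -1 + 322 = 321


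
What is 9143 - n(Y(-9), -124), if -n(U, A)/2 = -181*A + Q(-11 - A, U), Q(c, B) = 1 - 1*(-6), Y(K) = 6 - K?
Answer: 54045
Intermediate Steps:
Q(c, B) = 7 (Q(c, B) = 1 + 6 = 7)
n(U, A) = -14 + 362*A (n(U, A) = -2*(-181*A + 7) = -2*(7 - 181*A) = -14 + 362*A)
9143 - n(Y(-9), -124) = 9143 - (-14 + 362*(-124)) = 9143 - (-14 - 44888) = 9143 - 1*(-44902) = 9143 + 44902 = 54045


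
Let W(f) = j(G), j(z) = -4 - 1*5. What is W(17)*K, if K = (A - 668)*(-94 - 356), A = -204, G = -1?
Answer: -3531600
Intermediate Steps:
j(z) = -9 (j(z) = -4 - 5 = -9)
W(f) = -9
K = 392400 (K = (-204 - 668)*(-94 - 356) = -872*(-450) = 392400)
W(17)*K = -9*392400 = -3531600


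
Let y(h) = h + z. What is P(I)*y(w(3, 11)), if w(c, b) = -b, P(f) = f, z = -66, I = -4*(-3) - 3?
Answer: -693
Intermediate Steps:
I = 9 (I = 12 - 3 = 9)
y(h) = -66 + h (y(h) = h - 66 = -66 + h)
P(I)*y(w(3, 11)) = 9*(-66 - 1*11) = 9*(-66 - 11) = 9*(-77) = -693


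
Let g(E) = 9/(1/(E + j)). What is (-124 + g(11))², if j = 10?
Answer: 4225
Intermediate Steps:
g(E) = 90 + 9*E (g(E) = 9/(1/(E + 10)) = 9/(1/(10 + E)) = 9*(10 + E) = 90 + 9*E)
(-124 + g(11))² = (-124 + (90 + 9*11))² = (-124 + (90 + 99))² = (-124 + 189)² = 65² = 4225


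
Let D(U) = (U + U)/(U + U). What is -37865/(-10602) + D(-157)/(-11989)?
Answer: 23892257/6689862 ≈ 3.5714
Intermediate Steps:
D(U) = 1 (D(U) = (2*U)/((2*U)) = (2*U)*(1/(2*U)) = 1)
-37865/(-10602) + D(-157)/(-11989) = -37865/(-10602) + 1/(-11989) = -37865*(-1/10602) + 1*(-1/11989) = 37865/10602 - 1/11989 = 23892257/6689862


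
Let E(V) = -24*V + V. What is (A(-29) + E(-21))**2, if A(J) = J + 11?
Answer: 216225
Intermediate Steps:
A(J) = 11 + J
E(V) = -23*V
(A(-29) + E(-21))**2 = ((11 - 29) - 23*(-21))**2 = (-18 + 483)**2 = 465**2 = 216225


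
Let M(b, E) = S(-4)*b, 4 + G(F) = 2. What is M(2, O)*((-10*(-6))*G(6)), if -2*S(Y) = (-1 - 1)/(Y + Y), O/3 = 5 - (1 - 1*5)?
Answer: 30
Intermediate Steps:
G(F) = -2 (G(F) = -4 + 2 = -2)
O = 27 (O = 3*(5 - (1 - 1*5)) = 3*(5 - (1 - 5)) = 3*(5 - 1*(-4)) = 3*(5 + 4) = 3*9 = 27)
S(Y) = 1/(2*Y) (S(Y) = -(-1 - 1)/(2*(Y + Y)) = -(-1)/(2*Y) = 1/(2*Y))
M(b, E) = -b/8 (M(b, E) = ((½)/(-4))*b = ((½)*(-¼))*b = -b/8)
M(2, O)*((-10*(-6))*G(6)) = (-⅛*2)*(-10*(-6)*(-2)) = -15*(-2) = -¼*(-120) = 30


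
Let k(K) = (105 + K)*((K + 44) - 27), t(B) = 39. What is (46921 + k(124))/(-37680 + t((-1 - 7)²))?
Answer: -79210/37641 ≈ -2.1044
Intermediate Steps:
k(K) = (17 + K)*(105 + K) (k(K) = (105 + K)*((44 + K) - 27) = (105 + K)*(17 + K) = (17 + K)*(105 + K))
(46921 + k(124))/(-37680 + t((-1 - 7)²)) = (46921 + (1785 + 124² + 122*124))/(-37680 + 39) = (46921 + (1785 + 15376 + 15128))/(-37641) = (46921 + 32289)*(-1/37641) = 79210*(-1/37641) = -79210/37641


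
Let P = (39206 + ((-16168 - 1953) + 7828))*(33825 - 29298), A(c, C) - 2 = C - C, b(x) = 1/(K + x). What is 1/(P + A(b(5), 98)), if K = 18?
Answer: 1/130889153 ≈ 7.6401e-9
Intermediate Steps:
b(x) = 1/(18 + x)
A(c, C) = 2 (A(c, C) = 2 + (C - C) = 2 + 0 = 2)
P = 130889151 (P = (39206 + (-18121 + 7828))*4527 = (39206 - 10293)*4527 = 28913*4527 = 130889151)
1/(P + A(b(5), 98)) = 1/(130889151 + 2) = 1/130889153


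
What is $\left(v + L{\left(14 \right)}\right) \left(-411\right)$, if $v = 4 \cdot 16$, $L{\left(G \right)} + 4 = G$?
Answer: $-30414$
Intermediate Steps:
$L{\left(G \right)} = -4 + G$
$v = 64$
$\left(v + L{\left(14 \right)}\right) \left(-411\right) = \left(64 + \left(-4 + 14\right)\right) \left(-411\right) = \left(64 + 10\right) \left(-411\right) = 74 \left(-411\right) = -30414$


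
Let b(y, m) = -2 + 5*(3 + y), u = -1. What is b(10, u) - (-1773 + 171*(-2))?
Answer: 2178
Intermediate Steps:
b(y, m) = 13 + 5*y (b(y, m) = -2 + (15 + 5*y) = 13 + 5*y)
b(10, u) - (-1773 + 171*(-2)) = (13 + 5*10) - (-1773 + 171*(-2)) = (13 + 50) - (-1773 - 342) = 63 - 1*(-2115) = 63 + 2115 = 2178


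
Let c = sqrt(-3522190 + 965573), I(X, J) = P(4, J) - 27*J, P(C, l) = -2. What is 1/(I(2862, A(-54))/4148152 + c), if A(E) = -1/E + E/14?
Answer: 82639484144/8622457597486350085857 - 3372604342960384*I*sqrt(2556617)/8622457597486350085857 ≈ 9.5842e-12 - 0.00062541*I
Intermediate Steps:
A(E) = -1/E + E/14 (A(E) = -1/E + E*(1/14) = -1/E + E/14)
I(X, J) = -2 - 27*J
c = I*sqrt(2556617) (c = sqrt(-2556617) = I*sqrt(2556617) ≈ 1598.9*I)
1/(I(2862, A(-54))/4148152 + c) = 1/((-2 - 27*(-1/(-54) + (1/14)*(-54)))/4148152 + I*sqrt(2556617)) = 1/((-2 - 27*(-1*(-1/54) - 27/7))*(1/4148152) + I*sqrt(2556617)) = 1/((-2 - 27*(1/54 - 27/7))*(1/4148152) + I*sqrt(2556617)) = 1/((-2 - 27*(-1451/378))*(1/4148152) + I*sqrt(2556617)) = 1/((-2 + 1451/14)*(1/4148152) + I*sqrt(2556617)) = 1/((1423/14)*(1/4148152) + I*sqrt(2556617)) = 1/(1423/58074128 + I*sqrt(2556617))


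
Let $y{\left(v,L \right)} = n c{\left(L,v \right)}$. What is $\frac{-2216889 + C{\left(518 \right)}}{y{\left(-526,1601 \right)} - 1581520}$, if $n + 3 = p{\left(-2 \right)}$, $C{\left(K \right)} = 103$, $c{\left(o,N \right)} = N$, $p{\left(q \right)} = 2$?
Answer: $\frac{1108393}{790497} \approx 1.4021$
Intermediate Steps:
$n = -1$ ($n = -3 + 2 = -1$)
$y{\left(v,L \right)} = - v$
$\frac{-2216889 + C{\left(518 \right)}}{y{\left(-526,1601 \right)} - 1581520} = \frac{-2216889 + 103}{\left(-1\right) \left(-526\right) - 1581520} = - \frac{2216786}{526 - 1581520} = - \frac{2216786}{-1580994} = \left(-2216786\right) \left(- \frac{1}{1580994}\right) = \frac{1108393}{790497}$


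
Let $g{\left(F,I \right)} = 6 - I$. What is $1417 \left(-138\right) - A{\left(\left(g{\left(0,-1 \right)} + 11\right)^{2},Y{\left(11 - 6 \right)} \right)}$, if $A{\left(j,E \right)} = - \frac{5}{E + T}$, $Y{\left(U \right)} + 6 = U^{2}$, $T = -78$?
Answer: $- \frac{11537219}{59} \approx -1.9555 \cdot 10^{5}$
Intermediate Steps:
$Y{\left(U \right)} = -6 + U^{2}$
$A{\left(j,E \right)} = - \frac{5}{-78 + E}$ ($A{\left(j,E \right)} = - \frac{5}{E - 78} = - \frac{5}{-78 + E}$)
$1417 \left(-138\right) - A{\left(\left(g{\left(0,-1 \right)} + 11\right)^{2},Y{\left(11 - 6 \right)} \right)} = 1417 \left(-138\right) - - \frac{5}{-78 - \left(6 - \left(11 - 6\right)^{2}\right)} = -195546 - - \frac{5}{-78 - \left(6 - \left(11 - 6\right)^{2}\right)} = -195546 - - \frac{5}{-78 - \left(6 - 5^{2}\right)} = -195546 - - \frac{5}{-78 + \left(-6 + 25\right)} = -195546 - - \frac{5}{-78 + 19} = -195546 - - \frac{5}{-59} = -195546 - \left(-5\right) \left(- \frac{1}{59}\right) = -195546 - \frac{5}{59} = - \frac{11537219}{59}$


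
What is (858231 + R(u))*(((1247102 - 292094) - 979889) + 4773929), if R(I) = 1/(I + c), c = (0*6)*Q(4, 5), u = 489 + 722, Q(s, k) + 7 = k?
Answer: 4935769844009616/1211 ≈ 4.0758e+12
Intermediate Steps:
Q(s, k) = -7 + k
u = 1211
c = 0 (c = (0*6)*(-7 + 5) = 0*(-2) = 0)
R(I) = 1/I (R(I) = 1/(I + 0) = 1/I)
(858231 + R(u))*(((1247102 - 292094) - 979889) + 4773929) = (858231 + 1/1211)*(((1247102 - 292094) - 979889) + 4773929) = (858231 + 1/1211)*((955008 - 979889) + 4773929) = 1039317742*(-24881 + 4773929)/1211 = (1039317742/1211)*4749048 = 4935769844009616/1211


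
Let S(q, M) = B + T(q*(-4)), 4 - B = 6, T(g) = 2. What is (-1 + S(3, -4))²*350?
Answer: 350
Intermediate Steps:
B = -2 (B = 4 - 1*6 = 4 - 6 = -2)
S(q, M) = 0 (S(q, M) = -2 + 2 = 0)
(-1 + S(3, -4))²*350 = (-1 + 0)²*350 = (-1)²*350 = 1*350 = 350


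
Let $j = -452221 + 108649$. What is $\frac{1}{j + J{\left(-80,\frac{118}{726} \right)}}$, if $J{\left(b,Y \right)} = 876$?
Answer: $- \frac{1}{342696} \approx -2.918 \cdot 10^{-6}$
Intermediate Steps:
$j = -343572$
$\frac{1}{j + J{\left(-80,\frac{118}{726} \right)}} = \frac{1}{-343572 + 876} = \frac{1}{-342696} = - \frac{1}{342696}$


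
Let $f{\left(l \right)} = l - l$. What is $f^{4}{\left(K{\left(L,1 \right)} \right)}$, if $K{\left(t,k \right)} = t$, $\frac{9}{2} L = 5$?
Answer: $0$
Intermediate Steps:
$L = \frac{10}{9}$ ($L = \frac{2}{9} \cdot 5 = \frac{10}{9} \approx 1.1111$)
$f{\left(l \right)} = 0$
$f^{4}{\left(K{\left(L,1 \right)} \right)} = 0^{4} = 0$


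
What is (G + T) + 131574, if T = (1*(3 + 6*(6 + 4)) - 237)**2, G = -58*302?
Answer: 144334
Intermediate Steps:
G = -17516
T = 30276 (T = (1*(3 + 6*10) - 237)**2 = (1*(3 + 60) - 237)**2 = (1*63 - 237)**2 = (63 - 237)**2 = (-174)**2 = 30276)
(G + T) + 131574 = (-17516 + 30276) + 131574 = 12760 + 131574 = 144334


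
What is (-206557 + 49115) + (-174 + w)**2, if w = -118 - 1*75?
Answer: -22753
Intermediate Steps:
w = -193 (w = -118 - 75 = -193)
(-206557 + 49115) + (-174 + w)**2 = (-206557 + 49115) + (-174 - 193)**2 = -157442 + (-367)**2 = -157442 + 134689 = -22753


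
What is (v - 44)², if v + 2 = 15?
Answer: 961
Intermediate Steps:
v = 13 (v = -2 + 15 = 13)
(v - 44)² = (13 - 44)² = (-31)² = 961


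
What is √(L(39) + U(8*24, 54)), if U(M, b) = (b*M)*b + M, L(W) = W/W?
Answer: √560065 ≈ 748.38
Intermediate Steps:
L(W) = 1
U(M, b) = M + M*b² (U(M, b) = (M*b)*b + M = M*b² + M = M + M*b²)
√(L(39) + U(8*24, 54)) = √(1 + (8*24)*(1 + 54²)) = √(1 + 192*(1 + 2916)) = √(1 + 192*2917) = √(1 + 560064) = √560065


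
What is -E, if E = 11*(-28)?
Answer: 308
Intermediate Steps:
E = -308
-E = -1*(-308) = 308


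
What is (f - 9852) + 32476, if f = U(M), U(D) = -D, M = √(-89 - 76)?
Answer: 22624 - I*√165 ≈ 22624.0 - 12.845*I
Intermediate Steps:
M = I*√165 (M = √(-165) = I*√165 ≈ 12.845*I)
f = -I*√165 ≈ -12.845*I
(f - 9852) + 32476 = (-I*√165 - 9852) + 32476 = (-9852 - I*√165) + 32476 = 22624 - I*√165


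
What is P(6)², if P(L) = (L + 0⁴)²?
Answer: 1296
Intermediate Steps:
P(L) = L² (P(L) = (L + 0)² = L²)
P(6)² = (6²)² = 36² = 1296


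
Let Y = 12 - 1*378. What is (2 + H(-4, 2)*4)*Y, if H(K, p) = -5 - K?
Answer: 732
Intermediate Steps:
Y = -366 (Y = 12 - 378 = -366)
(2 + H(-4, 2)*4)*Y = (2 + (-5 - 1*(-4))*4)*(-366) = (2 + (-5 + 4)*4)*(-366) = (2 - 1*4)*(-366) = (2 - 4)*(-366) = -2*(-366) = 732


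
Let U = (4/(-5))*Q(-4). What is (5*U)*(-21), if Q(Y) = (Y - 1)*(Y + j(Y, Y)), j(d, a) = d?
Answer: 3360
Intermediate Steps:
Q(Y) = 2*Y*(-1 + Y) (Q(Y) = (Y - 1)*(Y + Y) = (-1 + Y)*(2*Y) = 2*Y*(-1 + Y))
U = -32 (U = (4/(-5))*(2*(-4)*(-1 - 4)) = (4*(-1/5))*(2*(-4)*(-5)) = -4/5*40 = -32)
(5*U)*(-21) = (5*(-32))*(-21) = -160*(-21) = 3360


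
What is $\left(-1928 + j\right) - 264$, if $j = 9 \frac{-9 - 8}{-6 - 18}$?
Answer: $- \frac{17485}{8} \approx -2185.6$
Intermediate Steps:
$j = \frac{51}{8}$ ($j = 9 \left(- \frac{17}{-24}\right) = 9 \left(\left(-17\right) \left(- \frac{1}{24}\right)\right) = 9 \cdot \frac{17}{24} = \frac{51}{8} \approx 6.375$)
$\left(-1928 + j\right) - 264 = \left(-1928 + \frac{51}{8}\right) - 264 = - \frac{15373}{8} - 264 = - \frac{17485}{8}$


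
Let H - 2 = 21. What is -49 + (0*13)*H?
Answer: -49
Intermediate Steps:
H = 23 (H = 2 + 21 = 23)
-49 + (0*13)*H = -49 + (0*13)*23 = -49 + 0*23 = -49 + 0 = -49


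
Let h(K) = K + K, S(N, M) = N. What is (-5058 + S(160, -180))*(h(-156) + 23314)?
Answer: -112663796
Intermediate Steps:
h(K) = 2*K
(-5058 + S(160, -180))*(h(-156) + 23314) = (-5058 + 160)*(2*(-156) + 23314) = -4898*(-312 + 23314) = -4898*23002 = -112663796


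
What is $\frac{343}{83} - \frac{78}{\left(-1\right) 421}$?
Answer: $\frac{150877}{34943} \approx 4.3178$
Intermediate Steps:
$\frac{343}{83} - \frac{78}{\left(-1\right) 421} = 343 \cdot \frac{1}{83} - \frac{78}{-421} = \frac{343}{83} - - \frac{78}{421} = \frac{343}{83} + \frac{78}{421} = \frac{150877}{34943}$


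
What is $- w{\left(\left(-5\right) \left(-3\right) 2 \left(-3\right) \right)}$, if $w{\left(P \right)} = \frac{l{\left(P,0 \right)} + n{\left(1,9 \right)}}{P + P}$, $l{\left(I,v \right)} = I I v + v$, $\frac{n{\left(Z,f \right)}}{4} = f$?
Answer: $\frac{1}{5} \approx 0.2$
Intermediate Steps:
$n{\left(Z,f \right)} = 4 f$
$l{\left(I,v \right)} = v + v I^{2}$ ($l{\left(I,v \right)} = I^{2} v + v = v I^{2} + v = v + v I^{2}$)
$w{\left(P \right)} = \frac{18}{P}$ ($w{\left(P \right)} = \frac{0 \left(1 + P^{2}\right) + 4 \cdot 9}{P + P} = \frac{0 + 36}{2 P} = 36 \frac{1}{2 P} = \frac{18}{P}$)
$- w{\left(\left(-5\right) \left(-3\right) 2 \left(-3\right) \right)} = - \frac{18}{\left(-5\right) \left(-3\right) 2 \left(-3\right)} = - \frac{18}{15 \cdot 2 \left(-3\right)} = - \frac{18}{30 \left(-3\right)} = - \frac{18}{-90} = - \frac{18 \left(-1\right)}{90} = \left(-1\right) \left(- \frac{1}{5}\right) = \frac{1}{5}$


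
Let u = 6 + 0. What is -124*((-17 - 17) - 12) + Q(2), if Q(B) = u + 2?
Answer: 5712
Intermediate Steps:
u = 6
Q(B) = 8 (Q(B) = 6 + 2 = 8)
-124*((-17 - 17) - 12) + Q(2) = -124*((-17 - 17) - 12) + 8 = -124*(-34 - 12) + 8 = -124*(-46) + 8 = 5704 + 8 = 5712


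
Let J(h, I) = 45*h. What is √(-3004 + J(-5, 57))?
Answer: I*√3229 ≈ 56.824*I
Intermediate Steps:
√(-3004 + J(-5, 57)) = √(-3004 + 45*(-5)) = √(-3004 - 225) = √(-3229) = I*√3229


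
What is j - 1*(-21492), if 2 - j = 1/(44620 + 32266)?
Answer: 1652587683/76886 ≈ 21494.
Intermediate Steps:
j = 153771/76886 (j = 2 - 1/(44620 + 32266) = 2 - 1/76886 = 153771/76886 ≈ 2.0000)
j - 1*(-21492) = 153771/76886 - 1*(-21492) = 153771/76886 + 21492 = 1652587683/76886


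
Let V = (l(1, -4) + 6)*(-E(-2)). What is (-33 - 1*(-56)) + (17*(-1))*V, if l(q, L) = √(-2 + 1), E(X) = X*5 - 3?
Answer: -1303 - 221*I ≈ -1303.0 - 221.0*I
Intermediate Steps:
E(X) = -3 + 5*X (E(X) = 5*X - 3 = -3 + 5*X)
l(q, L) = I (l(q, L) = √(-1) = I)
V = 78 + 13*I (V = (I + 6)*(-(-3 + 5*(-2))) = (6 + I)*(-(-3 - 10)) = (6 + I)*(-1*(-13)) = (6 + I)*13 = 78 + 13*I ≈ 78.0 + 13.0*I)
(-33 - 1*(-56)) + (17*(-1))*V = (-33 - 1*(-56)) + (17*(-1))*(78 + 13*I) = (-33 + 56) - 17*(78 + 13*I) = 23 + (-1326 - 221*I) = -1303 - 221*I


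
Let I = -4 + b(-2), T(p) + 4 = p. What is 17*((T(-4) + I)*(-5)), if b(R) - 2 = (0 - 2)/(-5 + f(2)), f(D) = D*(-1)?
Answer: 5780/7 ≈ 825.71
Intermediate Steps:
T(p) = -4 + p
f(D) = -D
b(R) = 16/7 (b(R) = 2 + (0 - 2)/(-5 - 1*2) = 2 - 2/(-5 - 2) = 2 - 2/(-7) = 2 - 2*(-⅐) = 2 + 2/7 = 16/7)
I = -12/7 (I = -4 + 16/7 = -12/7 ≈ -1.7143)
17*((T(-4) + I)*(-5)) = 17*(((-4 - 4) - 12/7)*(-5)) = 17*((-8 - 12/7)*(-5)) = 17*(-68/7*(-5)) = 17*(340/7) = 5780/7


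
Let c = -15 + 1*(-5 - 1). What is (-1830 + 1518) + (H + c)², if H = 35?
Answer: -116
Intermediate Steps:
c = -21 (c = -15 + 1*(-6) = -15 - 6 = -21)
(-1830 + 1518) + (H + c)² = (-1830 + 1518) + (35 - 21)² = -312 + 14² = -312 + 196 = -116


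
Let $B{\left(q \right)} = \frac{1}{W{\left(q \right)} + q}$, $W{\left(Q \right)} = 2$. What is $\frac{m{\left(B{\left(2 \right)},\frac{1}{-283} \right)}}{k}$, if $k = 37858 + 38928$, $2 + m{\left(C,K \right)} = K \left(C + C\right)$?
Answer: $- \frac{1133}{43460876} \approx -2.6069 \cdot 10^{-5}$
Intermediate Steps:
$B{\left(q \right)} = \frac{1}{2 + q}$
$m{\left(C,K \right)} = -2 + 2 C K$ ($m{\left(C,K \right)} = -2 + K \left(C + C\right) = -2 + K 2 C = -2 + 2 C K$)
$k = 76786$
$\frac{m{\left(B{\left(2 \right)},\frac{1}{-283} \right)}}{k} = \frac{-2 + \frac{2}{\left(2 + 2\right) \left(-283\right)}}{76786} = \left(-2 + 2 \cdot \frac{1}{4} \left(- \frac{1}{283}\right)\right) \frac{1}{76786} = \left(-2 - \frac{1}{566}\right) \frac{1}{76786} = \left(- \frac{1133}{566}\right) \frac{1}{76786} = - \frac{1133}{43460876}$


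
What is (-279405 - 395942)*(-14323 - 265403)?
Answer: 188912114922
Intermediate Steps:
(-279405 - 395942)*(-14323 - 265403) = -675347*(-279726) = 188912114922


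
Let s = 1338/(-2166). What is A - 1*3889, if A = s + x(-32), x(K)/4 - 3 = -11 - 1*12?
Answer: -1433032/361 ≈ -3969.6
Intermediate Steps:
x(K) = -80 (x(K) = 12 + 4*(-11 - 1*12) = 12 + 4*(-11 - 12) = 12 + 4*(-23) = 12 - 92 = -80)
s = -223/361 (s = 1338*(-1/2166) = -223/361 ≈ -0.61773)
A = -29103/361 (A = -223/361 - 80 = -29103/361 ≈ -80.618)
A - 1*3889 = -29103/361 - 1*3889 = -29103/361 - 3889 = -1433032/361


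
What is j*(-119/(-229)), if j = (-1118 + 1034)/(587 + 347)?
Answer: -4998/106943 ≈ -0.046735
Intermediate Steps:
j = -42/467 (j = -84/934 = -84*1/934 = -42/467 ≈ -0.089936)
j*(-119/(-229)) = -(-4998)/(467*(-229)) = -(-4998)*(-1)/(467*229) = -42/467*119/229 = -4998/106943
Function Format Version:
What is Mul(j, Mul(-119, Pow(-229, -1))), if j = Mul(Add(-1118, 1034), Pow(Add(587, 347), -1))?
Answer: Rational(-4998, 106943) ≈ -0.046735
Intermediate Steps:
j = Rational(-42, 467) (j = Mul(-84, Pow(934, -1)) = Mul(-84, Rational(1, 934)) = Rational(-42, 467) ≈ -0.089936)
Mul(j, Mul(-119, Pow(-229, -1))) = Mul(Rational(-42, 467), Mul(-119, Pow(-229, -1))) = Mul(Rational(-42, 467), Mul(-119, Rational(-1, 229))) = Mul(Rational(-42, 467), Rational(119, 229)) = Rational(-4998, 106943)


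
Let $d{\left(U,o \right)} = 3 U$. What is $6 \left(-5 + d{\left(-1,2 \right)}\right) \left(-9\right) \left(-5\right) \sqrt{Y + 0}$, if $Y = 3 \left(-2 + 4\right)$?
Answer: $- 2160 \sqrt{6} \approx -5290.9$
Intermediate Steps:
$Y = 6$ ($Y = 3 \cdot 2 = 6$)
$6 \left(-5 + d{\left(-1,2 \right)}\right) \left(-9\right) \left(-5\right) \sqrt{Y + 0} = 6 \left(-5 + 3 \left(-1\right)\right) \left(-9\right) \left(-5\right) \sqrt{6 + 0} = 6 \left(-5 - 3\right) \left(-9\right) \left(-5\right) \sqrt{6} = 6 \left(-8\right) \left(-9\right) \left(-5\right) \sqrt{6} = \left(-48\right) \left(-9\right) \left(-5\right) \sqrt{6} = 432 \left(-5\right) \sqrt{6} = - 2160 \sqrt{6}$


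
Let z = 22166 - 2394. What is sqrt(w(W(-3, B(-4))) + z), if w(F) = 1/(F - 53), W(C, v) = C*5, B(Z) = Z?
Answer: sqrt(22856415)/34 ≈ 140.61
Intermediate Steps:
W(C, v) = 5*C
w(F) = 1/(-53 + F)
z = 19772
sqrt(w(W(-3, B(-4))) + z) = sqrt(1/(-53 + 5*(-3)) + 19772) = sqrt(1/(-53 - 15) + 19772) = sqrt(1/(-68) + 19772) = sqrt(-1/68 + 19772) = sqrt(1344495/68) = sqrt(22856415)/34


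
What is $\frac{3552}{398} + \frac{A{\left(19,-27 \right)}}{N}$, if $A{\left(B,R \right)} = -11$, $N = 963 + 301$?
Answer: $\frac{2242675}{251536} \approx 8.9159$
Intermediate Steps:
$N = 1264$
$\frac{3552}{398} + \frac{A{\left(19,-27 \right)}}{N} = \frac{3552}{398} - \frac{11}{1264} = 3552 \cdot \frac{1}{398} - \frac{11}{1264} = \frac{1776}{199} - \frac{11}{1264} = \frac{2242675}{251536}$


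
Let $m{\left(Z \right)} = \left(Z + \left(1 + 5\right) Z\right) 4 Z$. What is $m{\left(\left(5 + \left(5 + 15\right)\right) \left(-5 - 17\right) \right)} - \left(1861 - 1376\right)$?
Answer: $8469515$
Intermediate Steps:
$m{\left(Z \right)} = 28 Z^{2}$ ($m{\left(Z \right)} = \left(Z + 6 Z\right) 4 Z = 7 Z 4 Z = 28 Z^{2}$)
$m{\left(\left(5 + \left(5 + 15\right)\right) \left(-5 - 17\right) \right)} - \left(1861 - 1376\right) = 28 \left(\left(5 + \left(5 + 15\right)\right) \left(-5 - 17\right)\right)^{2} - \left(1861 - 1376\right) = 28 \left(\left(5 + 20\right) \left(-22\right)\right)^{2} - 485 = 28 \left(25 \left(-22\right)\right)^{2} - 485 = 28 \left(-550\right)^{2} - 485 = 28 \cdot 302500 - 485 = 8470000 - 485 = 8469515$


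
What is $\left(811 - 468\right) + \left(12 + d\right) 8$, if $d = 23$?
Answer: $623$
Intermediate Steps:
$\left(811 - 468\right) + \left(12 + d\right) 8 = \left(811 - 468\right) + \left(12 + 23\right) 8 = 343 + 35 \cdot 8 = 343 + 280 = 623$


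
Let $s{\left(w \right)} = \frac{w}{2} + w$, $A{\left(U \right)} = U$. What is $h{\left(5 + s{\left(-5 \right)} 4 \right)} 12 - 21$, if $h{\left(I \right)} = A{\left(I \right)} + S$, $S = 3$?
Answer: $-285$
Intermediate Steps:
$s{\left(w \right)} = \frac{3 w}{2}$ ($s{\left(w \right)} = w \frac{1}{2} + w = \frac{w}{2} + w = \frac{3 w}{2}$)
$h{\left(I \right)} = 3 + I$ ($h{\left(I \right)} = I + 3 = 3 + I$)
$h{\left(5 + s{\left(-5 \right)} 4 \right)} 12 - 21 = \left(3 + \left(5 + \frac{3}{2} \left(-5\right) 4\right)\right) 12 - 21 = \left(3 + \left(5 - 30\right)\right) 12 - 21 = \left(3 - 25\right) 12 - 21 = \left(-22\right) 12 - 21 = -264 - 21 = -285$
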